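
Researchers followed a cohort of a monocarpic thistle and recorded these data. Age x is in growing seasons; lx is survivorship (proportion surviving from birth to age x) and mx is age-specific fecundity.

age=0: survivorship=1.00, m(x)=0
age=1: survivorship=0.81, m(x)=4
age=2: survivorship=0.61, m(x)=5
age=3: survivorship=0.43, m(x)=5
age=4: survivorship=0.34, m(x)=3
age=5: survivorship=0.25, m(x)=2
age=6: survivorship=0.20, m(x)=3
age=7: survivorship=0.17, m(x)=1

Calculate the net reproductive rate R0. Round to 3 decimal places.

10.730

lx·mx by age: 0, 3.24, 3.05, 2.15, 1.02, 0.5, 0.6, 0.17
R0 = Σ lx·mx = 10.73 → 10.730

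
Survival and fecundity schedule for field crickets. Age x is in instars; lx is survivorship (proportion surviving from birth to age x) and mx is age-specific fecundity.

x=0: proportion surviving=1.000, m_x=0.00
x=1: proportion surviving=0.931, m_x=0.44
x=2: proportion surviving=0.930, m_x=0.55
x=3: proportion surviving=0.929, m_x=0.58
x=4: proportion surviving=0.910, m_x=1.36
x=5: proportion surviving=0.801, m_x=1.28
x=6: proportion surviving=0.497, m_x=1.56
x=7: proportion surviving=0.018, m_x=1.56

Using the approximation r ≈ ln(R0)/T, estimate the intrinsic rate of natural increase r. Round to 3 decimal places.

R0 = Σ lx·mx = 0 + 0.40964 + 0.5115 + 0.53882 + 1.2376 + 1.02528 + 0.77532 + 0.02808 = 4.52624
Σ x·lx·mx = 17.97438; T = 17.97438/4.52624 = 3.97115…
r ≈ ln(R0)/T = ln(4.52624)/3.97115… = 0.38022… → 0.380

0.380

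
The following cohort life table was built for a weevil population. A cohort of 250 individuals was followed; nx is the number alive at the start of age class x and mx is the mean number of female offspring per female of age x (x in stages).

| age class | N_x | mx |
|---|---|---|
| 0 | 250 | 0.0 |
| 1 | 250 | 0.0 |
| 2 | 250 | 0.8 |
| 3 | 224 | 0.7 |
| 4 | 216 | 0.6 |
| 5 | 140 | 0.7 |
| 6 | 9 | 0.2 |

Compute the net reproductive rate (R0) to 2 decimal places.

lx = nx/n0 = nx/250: 1, 1, 1, 0.896, 0.864, 0.56, 0.036
lx·mx by age: 0, 0, 0.8, 0.6272, 0.5184, 0.392, 0.0072
R0 = Σ lx·mx = 2.3448 → 2.34

2.34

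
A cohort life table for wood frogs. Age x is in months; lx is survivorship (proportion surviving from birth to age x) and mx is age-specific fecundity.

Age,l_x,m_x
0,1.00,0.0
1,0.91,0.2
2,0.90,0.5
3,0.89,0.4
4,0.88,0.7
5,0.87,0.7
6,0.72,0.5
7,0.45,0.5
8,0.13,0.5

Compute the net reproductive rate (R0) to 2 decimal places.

2.86

lx·mx by age: 0, 0.182, 0.45, 0.356, 0.616, 0.609, 0.36, 0.225, 0.065
R0 = Σ lx·mx = 2.863 → 2.86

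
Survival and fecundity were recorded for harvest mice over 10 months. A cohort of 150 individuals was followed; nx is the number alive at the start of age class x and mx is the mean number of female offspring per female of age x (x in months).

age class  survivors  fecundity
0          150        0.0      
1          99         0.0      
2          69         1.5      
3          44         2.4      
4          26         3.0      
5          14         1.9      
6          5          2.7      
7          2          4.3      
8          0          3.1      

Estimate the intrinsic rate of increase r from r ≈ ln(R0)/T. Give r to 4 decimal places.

0.2438

lx = nx/n0 = nx/150: 1, 0.66, 0.46, 0.29333…, 0.17333…, 0.09333…, 0.03333…, 0.01333…, 0
R0 = Σ lx·mx = 0 + 0 + 0.69 + 0.704… + 0.52… + 0.17733… + 0.09… + 0.05733… + 0 = 2.238667…
Σ x·lx·mx = 7.4…; T = 7.4…/2.238667… = 3.30554…
r ≈ ln(R0)/T = ln(2.238667…)/3.30554… = 0.243797… → 0.2438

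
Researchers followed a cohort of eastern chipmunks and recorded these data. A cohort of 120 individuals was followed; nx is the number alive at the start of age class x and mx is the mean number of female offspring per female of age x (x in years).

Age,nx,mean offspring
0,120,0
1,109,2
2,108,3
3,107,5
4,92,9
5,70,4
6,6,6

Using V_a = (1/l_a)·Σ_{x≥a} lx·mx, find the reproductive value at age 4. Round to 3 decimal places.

lx = nx/n0 = nx/120: 1, 0.90833…, 0.9, 0.89167…, 0.76667…, 0.58333…, 0.05
lx·mx for x ≥ 4: 6.9…, 2.333333…, 0.3 → sum = 9.533333…
V_4 = 9.533333… / l_4 = 9.533333… / 0.766667… = 12.434783… → 12.435

12.435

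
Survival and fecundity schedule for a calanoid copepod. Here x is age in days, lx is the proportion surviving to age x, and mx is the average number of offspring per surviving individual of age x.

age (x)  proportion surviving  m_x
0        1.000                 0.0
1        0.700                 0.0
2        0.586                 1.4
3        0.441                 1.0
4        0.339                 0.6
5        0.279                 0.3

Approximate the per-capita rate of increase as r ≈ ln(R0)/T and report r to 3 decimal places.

0.161

R0 = Σ lx·mx = 0 + 0 + 0.8204 + 0.441 + 0.2034 + 0.0837 = 1.5485
Σ x·lx·mx = 4.1959; T = 4.1959/1.5485 = 2.70965…
r ≈ ln(R0)/T = ln(1.5485)/2.70965… = 0.16138… → 0.161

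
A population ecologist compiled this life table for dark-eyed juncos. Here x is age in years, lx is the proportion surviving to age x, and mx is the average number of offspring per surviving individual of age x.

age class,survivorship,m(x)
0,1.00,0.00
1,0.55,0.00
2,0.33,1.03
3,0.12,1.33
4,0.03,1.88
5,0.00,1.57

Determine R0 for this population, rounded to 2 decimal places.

0.56

lx·mx by age: 0, 0, 0.3399, 0.1596, 0.0564, 0
R0 = Σ lx·mx = 0.5559 → 0.56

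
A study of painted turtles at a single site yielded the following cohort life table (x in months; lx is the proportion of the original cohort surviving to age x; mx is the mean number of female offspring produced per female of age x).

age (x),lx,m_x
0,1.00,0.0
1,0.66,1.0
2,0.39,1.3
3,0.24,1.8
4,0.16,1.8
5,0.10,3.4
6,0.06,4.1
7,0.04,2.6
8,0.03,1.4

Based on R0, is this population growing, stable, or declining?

growing

R0 = Σ lx·mx = 0 + 0.66 + 0.507 + 0.432 + 0.288 + 0.34 + 0.246 + 0.104 + 0.042 = 2.619
R0 > 1, so the population is growing.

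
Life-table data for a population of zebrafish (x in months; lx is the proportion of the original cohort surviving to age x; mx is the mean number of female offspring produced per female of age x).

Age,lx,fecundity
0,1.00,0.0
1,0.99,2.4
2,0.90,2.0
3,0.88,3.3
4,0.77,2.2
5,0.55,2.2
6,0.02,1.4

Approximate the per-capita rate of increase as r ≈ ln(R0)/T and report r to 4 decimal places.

R0 = Σ lx·mx = 0 + 2.376 + 1.8 + 2.904 + 1.694 + 1.21 + 0.028 = 10.012
Σ x·lx·mx = 27.682; T = 27.682/10.012 = 2.76488…
r ≈ ln(R0)/T = ln(10.012)/2.76488… = 0.833231… → 0.8332

0.8332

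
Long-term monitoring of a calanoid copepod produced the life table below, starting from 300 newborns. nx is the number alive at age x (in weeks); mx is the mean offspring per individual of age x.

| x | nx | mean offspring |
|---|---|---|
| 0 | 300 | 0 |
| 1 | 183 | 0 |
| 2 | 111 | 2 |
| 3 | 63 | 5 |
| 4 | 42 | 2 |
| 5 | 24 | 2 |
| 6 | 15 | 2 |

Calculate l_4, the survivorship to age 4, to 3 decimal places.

l_4 = n_4/n_0 = 42/300 = 0.14 → 0.140

0.140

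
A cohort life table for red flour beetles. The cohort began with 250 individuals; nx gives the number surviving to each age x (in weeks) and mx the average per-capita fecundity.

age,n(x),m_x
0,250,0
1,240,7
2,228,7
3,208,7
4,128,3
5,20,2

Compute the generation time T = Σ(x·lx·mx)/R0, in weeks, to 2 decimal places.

2.13

lx = nx/n0 = nx/250: 1, 0.96, 0.912, 0.832, 0.512, 0.08
lx·mx: 0, 6.72, 6.384, 5.824, 1.536, 0.16 → R0 = 20.624
x·lx·mx: 0, 6.72, 12.768, 17.472, 6.144, 0.8 → Σ = 43.904
T = 43.904 / 20.624 = 2.128782… → 2.13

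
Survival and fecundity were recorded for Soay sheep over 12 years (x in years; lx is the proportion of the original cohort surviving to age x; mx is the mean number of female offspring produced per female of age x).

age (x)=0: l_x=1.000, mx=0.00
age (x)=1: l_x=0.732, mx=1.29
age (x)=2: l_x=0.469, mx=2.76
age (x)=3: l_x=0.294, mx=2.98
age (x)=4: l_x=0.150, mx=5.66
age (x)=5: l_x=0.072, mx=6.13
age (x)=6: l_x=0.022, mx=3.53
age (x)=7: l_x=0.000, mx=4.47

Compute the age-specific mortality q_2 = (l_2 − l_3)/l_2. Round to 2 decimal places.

q_2 = (l_2 − l_3) / l_2 = (0.469 − 0.294) / 0.469
     = 0.175 / 0.469 = 0.373134… → 0.37

0.37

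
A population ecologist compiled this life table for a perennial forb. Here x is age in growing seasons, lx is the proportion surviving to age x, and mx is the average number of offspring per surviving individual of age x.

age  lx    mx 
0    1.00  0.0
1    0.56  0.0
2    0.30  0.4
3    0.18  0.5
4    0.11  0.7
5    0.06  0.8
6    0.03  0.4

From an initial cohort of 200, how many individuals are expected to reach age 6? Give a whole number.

Expected survivors = N0 · l_6 = 200 × 0.03 = 6 → 6

6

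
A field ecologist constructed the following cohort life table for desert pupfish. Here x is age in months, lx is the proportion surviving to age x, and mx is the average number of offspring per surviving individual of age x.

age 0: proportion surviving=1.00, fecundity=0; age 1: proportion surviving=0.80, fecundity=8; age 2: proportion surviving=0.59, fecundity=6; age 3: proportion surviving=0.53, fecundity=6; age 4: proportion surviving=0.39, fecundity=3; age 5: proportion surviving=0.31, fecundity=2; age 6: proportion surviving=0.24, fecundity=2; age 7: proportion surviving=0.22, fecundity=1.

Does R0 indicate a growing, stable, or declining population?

R0 = Σ lx·mx = 0 + 6.4 + 3.54 + 3.18 + 1.17 + 0.62 + 0.48 + 0.22 = 15.61
R0 > 1, so the population is growing.

growing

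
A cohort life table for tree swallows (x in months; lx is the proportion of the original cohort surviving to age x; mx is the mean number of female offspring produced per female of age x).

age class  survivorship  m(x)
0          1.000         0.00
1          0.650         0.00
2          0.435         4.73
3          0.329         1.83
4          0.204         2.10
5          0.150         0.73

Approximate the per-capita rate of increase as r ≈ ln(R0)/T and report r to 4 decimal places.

0.4542

R0 = Σ lx·mx = 0 + 0 + 2.05755 + 0.60207 + 0.4284 + 0.1095 = 3.19752
Σ x·lx·mx = 8.18241; T = 8.18241/3.19752 = 2.55899…
r ≈ ln(R0)/T = ln(3.19752)/2.55899… = 0.454233… → 0.4542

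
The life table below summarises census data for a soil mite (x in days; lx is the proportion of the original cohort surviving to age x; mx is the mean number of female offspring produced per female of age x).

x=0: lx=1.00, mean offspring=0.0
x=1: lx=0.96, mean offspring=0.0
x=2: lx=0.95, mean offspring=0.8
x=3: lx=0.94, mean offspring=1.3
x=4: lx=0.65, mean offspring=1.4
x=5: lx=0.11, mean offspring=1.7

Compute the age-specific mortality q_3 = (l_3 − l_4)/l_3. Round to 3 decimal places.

q_3 = (l_3 − l_4) / l_3 = (0.94 − 0.65) / 0.94
     = 0.29 / 0.94 = 0.308511… → 0.309

0.309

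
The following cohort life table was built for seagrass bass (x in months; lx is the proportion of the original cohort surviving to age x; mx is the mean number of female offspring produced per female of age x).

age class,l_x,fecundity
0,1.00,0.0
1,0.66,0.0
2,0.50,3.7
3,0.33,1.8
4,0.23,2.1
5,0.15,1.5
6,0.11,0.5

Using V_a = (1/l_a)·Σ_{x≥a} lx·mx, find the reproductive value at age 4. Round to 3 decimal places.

3.317

lx·mx for x ≥ 4: 0.483, 0.225, 0.055 → sum = 0.763
V_4 = 0.763 / l_4 = 0.763 / 0.23 = 3.317391… → 3.317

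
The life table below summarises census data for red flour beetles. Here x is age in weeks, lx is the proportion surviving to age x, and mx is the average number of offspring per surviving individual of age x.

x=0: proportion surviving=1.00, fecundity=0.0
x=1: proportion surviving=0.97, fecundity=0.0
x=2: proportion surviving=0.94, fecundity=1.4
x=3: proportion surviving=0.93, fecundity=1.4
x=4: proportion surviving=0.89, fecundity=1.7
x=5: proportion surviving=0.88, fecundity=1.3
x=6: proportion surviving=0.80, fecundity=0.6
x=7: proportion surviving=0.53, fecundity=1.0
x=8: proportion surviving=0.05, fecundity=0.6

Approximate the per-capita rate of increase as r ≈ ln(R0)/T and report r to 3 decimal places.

0.463

R0 = Σ lx·mx = 0 + 0 + 1.316 + 1.302 + 1.513 + 1.144 + 0.48 + 0.53 + 0.03 = 6.315
Σ x·lx·mx = 25.14; T = 25.14/6.315 = 3.981…
r ≈ ln(R0)/T = ln(6.315)/3.981… = 0.46293… → 0.463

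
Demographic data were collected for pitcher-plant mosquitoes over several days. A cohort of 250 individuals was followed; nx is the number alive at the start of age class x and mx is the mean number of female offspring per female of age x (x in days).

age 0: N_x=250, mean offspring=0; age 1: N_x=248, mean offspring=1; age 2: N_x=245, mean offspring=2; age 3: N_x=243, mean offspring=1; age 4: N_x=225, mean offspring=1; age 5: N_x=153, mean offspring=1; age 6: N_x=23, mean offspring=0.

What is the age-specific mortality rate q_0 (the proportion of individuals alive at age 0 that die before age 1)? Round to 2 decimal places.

lx = nx/n0 = nx/250: 1, 0.992, 0.98, 0.972, 0.9, 0.612, 0.092
q_0 = (l_0 − l_1) / l_0 = (1 − 0.992) / 1
     = 0.008 / 1 = 0.008 → 0.01

0.01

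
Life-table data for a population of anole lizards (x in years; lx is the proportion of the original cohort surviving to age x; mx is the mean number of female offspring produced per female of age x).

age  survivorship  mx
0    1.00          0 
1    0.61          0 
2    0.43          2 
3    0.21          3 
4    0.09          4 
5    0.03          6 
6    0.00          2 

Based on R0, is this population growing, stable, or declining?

growing

R0 = Σ lx·mx = 0 + 0 + 0.86 + 0.63 + 0.36 + 0.18 + 0 = 2.03
R0 > 1, so the population is growing.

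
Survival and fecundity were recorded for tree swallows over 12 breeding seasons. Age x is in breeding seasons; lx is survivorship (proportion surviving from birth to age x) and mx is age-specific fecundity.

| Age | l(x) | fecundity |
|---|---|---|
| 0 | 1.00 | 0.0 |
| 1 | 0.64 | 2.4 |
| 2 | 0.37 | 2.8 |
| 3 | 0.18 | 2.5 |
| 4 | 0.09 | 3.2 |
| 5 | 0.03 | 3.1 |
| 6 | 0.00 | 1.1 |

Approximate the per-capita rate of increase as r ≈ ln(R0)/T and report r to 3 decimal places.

0.634

R0 = Σ lx·mx = 0 + 1.536 + 1.036 + 0.45 + 0.288 + 0.093 + 0 = 3.403
Σ x·lx·mx = 6.575; T = 6.575/3.403 = 1.93212…
r ≈ ln(R0)/T = ln(3.403)/1.93212… = 0.63384… → 0.634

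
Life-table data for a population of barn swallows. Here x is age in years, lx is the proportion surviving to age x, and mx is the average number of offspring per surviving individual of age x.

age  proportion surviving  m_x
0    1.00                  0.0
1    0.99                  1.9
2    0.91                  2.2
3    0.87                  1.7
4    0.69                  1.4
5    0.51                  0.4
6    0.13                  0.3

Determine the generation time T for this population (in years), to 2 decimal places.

lx·mx: 0, 1.881, 2.002, 1.479, 0.966, 0.204, 0.039 → R0 = 6.571
x·lx·mx: 0, 1.881, 4.004, 4.437, 3.864, 1.02, 0.234 → Σ = 15.44
T = 15.44 / 6.571 = 2.349718… → 2.35

2.35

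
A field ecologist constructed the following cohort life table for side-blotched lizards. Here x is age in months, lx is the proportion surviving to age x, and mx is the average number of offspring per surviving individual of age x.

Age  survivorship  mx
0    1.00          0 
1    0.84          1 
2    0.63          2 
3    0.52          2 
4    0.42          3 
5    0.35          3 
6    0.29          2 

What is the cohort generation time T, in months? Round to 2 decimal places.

lx·mx: 0, 0.84, 1.26, 1.04, 1.26, 1.05, 0.58 → R0 = 6.03
x·lx·mx: 0, 0.84, 2.52, 3.12, 5.04, 5.25, 3.48 → Σ = 20.25
T = 20.25 / 6.03 = 3.358209… → 3.36

3.36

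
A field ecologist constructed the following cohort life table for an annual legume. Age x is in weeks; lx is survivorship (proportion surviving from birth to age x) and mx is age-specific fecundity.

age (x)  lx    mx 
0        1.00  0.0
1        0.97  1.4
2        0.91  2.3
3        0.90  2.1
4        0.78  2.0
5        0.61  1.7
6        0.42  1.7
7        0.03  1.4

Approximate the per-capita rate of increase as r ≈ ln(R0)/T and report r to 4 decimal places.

0.6908

R0 = Σ lx·mx = 0 + 1.358 + 2.093 + 1.89 + 1.56 + 1.037 + 0.714 + 0.042 = 8.694
Σ x·lx·mx = 27.217; T = 27.217/8.694 = 3.13055…
r ≈ ln(R0)/T = ln(8.694)/3.13055… = 0.690816… → 0.6908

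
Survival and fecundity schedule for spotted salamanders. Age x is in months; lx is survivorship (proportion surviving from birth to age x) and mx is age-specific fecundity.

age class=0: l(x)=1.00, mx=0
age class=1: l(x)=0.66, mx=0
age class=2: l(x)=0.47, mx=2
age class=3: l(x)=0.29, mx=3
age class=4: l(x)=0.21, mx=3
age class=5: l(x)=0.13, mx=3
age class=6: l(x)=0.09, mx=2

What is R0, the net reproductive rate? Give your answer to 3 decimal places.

lx·mx by age: 0, 0, 0.94, 0.87, 0.63, 0.39, 0.18
R0 = Σ lx·mx = 3.01 → 3.010

3.010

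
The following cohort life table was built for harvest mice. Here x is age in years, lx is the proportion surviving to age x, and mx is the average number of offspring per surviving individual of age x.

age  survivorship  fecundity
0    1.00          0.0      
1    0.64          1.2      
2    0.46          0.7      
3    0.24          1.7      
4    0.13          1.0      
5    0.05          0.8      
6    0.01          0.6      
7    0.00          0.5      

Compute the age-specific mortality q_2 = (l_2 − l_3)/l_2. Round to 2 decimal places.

0.48

q_2 = (l_2 − l_3) / l_2 = (0.46 − 0.24) / 0.46
     = 0.22 / 0.46 = 0.478261… → 0.48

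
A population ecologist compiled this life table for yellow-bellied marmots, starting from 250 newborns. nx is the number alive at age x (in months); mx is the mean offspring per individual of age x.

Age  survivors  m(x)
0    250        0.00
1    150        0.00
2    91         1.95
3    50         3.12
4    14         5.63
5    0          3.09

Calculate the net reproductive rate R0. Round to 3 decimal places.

lx = nx/n0 = nx/250: 1, 0.6, 0.364, 0.2, 0.056, 0
lx·mx by age: 0, 0, 0.7098, 0.624, 0.31528, 0
R0 = Σ lx·mx = 1.64908 → 1.649

1.649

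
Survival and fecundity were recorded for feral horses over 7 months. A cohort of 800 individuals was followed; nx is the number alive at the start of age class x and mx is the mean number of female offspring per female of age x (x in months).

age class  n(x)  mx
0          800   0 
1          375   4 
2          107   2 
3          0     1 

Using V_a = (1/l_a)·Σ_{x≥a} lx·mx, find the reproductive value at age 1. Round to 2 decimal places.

4.57

lx = nx/n0 = nx/800: 1, 0.46875, 0.13375, 0
lx·mx for x ≥ 1: 1.875, 0.2675, 0 → sum = 2.1425
V_1 = 2.1425 / l_1 = 2.1425 / 0.46875 = 4.570667… → 4.57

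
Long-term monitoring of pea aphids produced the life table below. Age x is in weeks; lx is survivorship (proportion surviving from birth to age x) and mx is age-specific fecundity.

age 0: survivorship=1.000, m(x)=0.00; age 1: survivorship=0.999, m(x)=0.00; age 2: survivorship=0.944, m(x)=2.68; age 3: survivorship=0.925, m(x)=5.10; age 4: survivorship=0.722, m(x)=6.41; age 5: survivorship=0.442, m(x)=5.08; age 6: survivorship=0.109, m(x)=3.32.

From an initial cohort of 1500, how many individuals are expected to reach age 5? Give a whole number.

Expected survivors = N0 · l_5 = 1500 × 0.442 = 663 → 663

663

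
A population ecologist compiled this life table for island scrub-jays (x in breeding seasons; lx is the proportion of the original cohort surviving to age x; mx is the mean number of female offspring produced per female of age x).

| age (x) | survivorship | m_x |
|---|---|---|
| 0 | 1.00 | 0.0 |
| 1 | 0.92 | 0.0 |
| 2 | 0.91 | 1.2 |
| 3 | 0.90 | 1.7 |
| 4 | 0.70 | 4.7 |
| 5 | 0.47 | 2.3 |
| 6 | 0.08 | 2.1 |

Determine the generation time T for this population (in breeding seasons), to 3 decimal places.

lx·mx: 0, 0, 1.092, 1.53, 3.29, 1.081, 0.168 → R0 = 7.161
x·lx·mx: 0, 0, 2.184, 4.59, 13.16, 5.405, 1.008 → Σ = 26.347
T = 26.347 / 7.161 = 3.679235… → 3.679

3.679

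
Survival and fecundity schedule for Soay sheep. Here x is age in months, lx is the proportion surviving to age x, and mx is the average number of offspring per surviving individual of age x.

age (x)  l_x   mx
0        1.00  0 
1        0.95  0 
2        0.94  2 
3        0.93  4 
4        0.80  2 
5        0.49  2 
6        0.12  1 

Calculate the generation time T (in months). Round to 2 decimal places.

lx·mx: 0, 0, 1.88, 3.72, 1.6, 0.98, 0.12 → R0 = 8.3
x·lx·mx: 0, 0, 3.76, 11.16, 6.4, 4.9, 0.72 → Σ = 26.94
T = 26.94 / 8.3 = 3.245783… → 3.25

3.25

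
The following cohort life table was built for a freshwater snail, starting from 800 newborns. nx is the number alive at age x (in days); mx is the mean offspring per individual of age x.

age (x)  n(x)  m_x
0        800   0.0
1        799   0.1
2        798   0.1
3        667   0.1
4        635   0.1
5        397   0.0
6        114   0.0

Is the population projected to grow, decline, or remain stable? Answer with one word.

declining

lx = nx/n0 = nx/800: 1, 0.99875, 0.9975, 0.83375, 0.79375, 0.49625, 0.1425
R0 = Σ lx·mx = 0 + 0.099875 + 0.09975 + 0.083375 + 0.079375 + 0 + 0 = 0.362375
R0 < 1, so the population is declining.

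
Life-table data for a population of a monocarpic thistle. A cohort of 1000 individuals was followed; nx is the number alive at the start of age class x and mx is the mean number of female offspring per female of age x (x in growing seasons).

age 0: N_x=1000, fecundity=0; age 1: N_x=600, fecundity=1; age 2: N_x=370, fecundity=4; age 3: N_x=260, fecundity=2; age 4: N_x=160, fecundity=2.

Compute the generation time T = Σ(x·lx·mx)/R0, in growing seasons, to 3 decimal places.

2.192

lx = nx/n0 = nx/1000: 1, 0.6, 0.37, 0.26, 0.16
lx·mx: 0, 0.6, 1.48, 0.52, 0.32 → R0 = 2.92
x·lx·mx: 0, 0.6, 2.96, 1.56, 1.28 → Σ = 6.4
T = 6.4 / 2.92 = 2.191781… → 2.192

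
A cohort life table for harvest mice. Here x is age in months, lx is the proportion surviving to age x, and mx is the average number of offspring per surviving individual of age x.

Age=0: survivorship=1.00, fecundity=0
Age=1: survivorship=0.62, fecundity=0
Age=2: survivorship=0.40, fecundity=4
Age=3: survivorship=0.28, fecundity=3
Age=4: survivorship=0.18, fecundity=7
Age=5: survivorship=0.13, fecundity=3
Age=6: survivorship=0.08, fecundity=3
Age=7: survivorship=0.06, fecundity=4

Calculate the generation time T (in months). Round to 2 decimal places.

lx·mx: 0, 0, 1.6, 0.84, 1.26, 0.39, 0.24, 0.24 → R0 = 4.57
x·lx·mx: 0, 0, 3.2, 2.52, 5.04, 1.95, 1.44, 1.68 → Σ = 15.83
T = 15.83 / 4.57 = 3.463895… → 3.46

3.46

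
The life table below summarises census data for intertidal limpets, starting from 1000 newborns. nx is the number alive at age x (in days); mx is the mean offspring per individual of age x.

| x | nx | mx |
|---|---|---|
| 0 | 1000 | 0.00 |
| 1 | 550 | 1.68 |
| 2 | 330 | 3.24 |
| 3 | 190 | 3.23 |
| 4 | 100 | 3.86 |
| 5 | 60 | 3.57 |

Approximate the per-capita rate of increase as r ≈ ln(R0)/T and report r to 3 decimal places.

0.497

lx = nx/n0 = nx/1000: 1, 0.55, 0.33, 0.19, 0.1, 0.06
R0 = Σ lx·mx = 0 + 0.924 + 1.0692 + 0.6137 + 0.386 + 0.2142 = 3.2071
Σ x·lx·mx = 7.5185; T = 7.5185/3.2071 = 2.34433…
r ≈ ln(R0)/T = ln(3.2071)/2.34433… = 0.4971… → 0.497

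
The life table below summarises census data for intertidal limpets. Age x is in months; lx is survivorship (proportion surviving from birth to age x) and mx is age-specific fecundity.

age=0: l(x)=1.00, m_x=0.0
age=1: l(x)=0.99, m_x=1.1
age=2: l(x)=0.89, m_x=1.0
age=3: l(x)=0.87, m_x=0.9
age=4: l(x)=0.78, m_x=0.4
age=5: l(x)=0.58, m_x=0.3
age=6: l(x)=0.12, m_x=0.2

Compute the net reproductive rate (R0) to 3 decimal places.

3.272

lx·mx by age: 0, 1.089, 0.89, 0.783, 0.312, 0.174, 0.024
R0 = Σ lx·mx = 3.272 → 3.272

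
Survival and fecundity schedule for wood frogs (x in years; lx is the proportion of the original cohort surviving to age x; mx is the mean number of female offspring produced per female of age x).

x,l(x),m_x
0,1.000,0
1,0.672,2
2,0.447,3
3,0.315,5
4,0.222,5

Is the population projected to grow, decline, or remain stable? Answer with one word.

R0 = Σ lx·mx = 0 + 1.344 + 1.341 + 1.575 + 1.11 = 5.37
R0 > 1, so the population is growing.

growing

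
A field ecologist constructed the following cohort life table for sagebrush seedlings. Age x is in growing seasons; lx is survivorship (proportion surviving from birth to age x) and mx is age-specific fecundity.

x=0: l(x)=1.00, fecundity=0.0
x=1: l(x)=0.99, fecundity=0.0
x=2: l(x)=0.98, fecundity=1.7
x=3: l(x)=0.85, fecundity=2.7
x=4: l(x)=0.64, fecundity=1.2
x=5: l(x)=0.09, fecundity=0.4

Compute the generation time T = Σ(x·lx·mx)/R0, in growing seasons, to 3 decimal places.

lx·mx: 0, 0, 1.666, 2.295, 0.768, 0.036 → R0 = 4.765
x·lx·mx: 0, 0, 3.332, 6.885, 3.072, 0.18 → Σ = 13.469
T = 13.469 / 4.765 = 2.826653… → 2.827

2.827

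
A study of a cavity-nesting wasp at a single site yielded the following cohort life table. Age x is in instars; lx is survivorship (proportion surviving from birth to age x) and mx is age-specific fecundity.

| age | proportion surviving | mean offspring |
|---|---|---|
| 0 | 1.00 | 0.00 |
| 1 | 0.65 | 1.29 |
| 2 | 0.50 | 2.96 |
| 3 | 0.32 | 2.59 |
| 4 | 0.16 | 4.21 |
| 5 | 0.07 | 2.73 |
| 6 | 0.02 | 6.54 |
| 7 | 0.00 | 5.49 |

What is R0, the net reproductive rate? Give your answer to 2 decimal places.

lx·mx by age: 0, 0.8385, 1.48, 0.8288, 0.6736, 0.1911, 0.1308, 0
R0 = Σ lx·mx = 4.1428 → 4.14

4.14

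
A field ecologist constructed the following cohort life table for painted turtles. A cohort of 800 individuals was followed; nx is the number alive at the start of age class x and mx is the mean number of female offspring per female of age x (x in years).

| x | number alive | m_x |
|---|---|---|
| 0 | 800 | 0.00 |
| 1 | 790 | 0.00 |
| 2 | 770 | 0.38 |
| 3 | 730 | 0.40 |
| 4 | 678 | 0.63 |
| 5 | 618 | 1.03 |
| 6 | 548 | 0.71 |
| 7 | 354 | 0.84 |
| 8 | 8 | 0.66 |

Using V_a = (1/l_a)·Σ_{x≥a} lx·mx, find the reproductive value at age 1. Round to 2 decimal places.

2.96

lx = nx/n0 = nx/800: 1, 0.9875, 0.9625, 0.9125, 0.8475, 0.7725, 0.685, 0.4425, 0.01
lx·mx for x ≥ 1: 0, 0.36575, 0.365, 0.533925, 0.795675, 0.48635, 0.3717, 0.0066 → sum = 2.925
V_1 = 2.925 / l_1 = 2.925 / 0.9875 = 2.962025… → 2.96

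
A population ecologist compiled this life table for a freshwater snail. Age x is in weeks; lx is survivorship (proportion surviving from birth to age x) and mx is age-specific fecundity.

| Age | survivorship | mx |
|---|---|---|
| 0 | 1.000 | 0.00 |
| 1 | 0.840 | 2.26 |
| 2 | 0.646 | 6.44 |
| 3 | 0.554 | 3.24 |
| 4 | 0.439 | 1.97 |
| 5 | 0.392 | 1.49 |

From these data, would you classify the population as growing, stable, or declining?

R0 = Σ lx·mx = 0 + 1.8984 + 4.16024 + 1.79496 + 0.86483 + 0.58408 = 9.30251
R0 > 1, so the population is growing.

growing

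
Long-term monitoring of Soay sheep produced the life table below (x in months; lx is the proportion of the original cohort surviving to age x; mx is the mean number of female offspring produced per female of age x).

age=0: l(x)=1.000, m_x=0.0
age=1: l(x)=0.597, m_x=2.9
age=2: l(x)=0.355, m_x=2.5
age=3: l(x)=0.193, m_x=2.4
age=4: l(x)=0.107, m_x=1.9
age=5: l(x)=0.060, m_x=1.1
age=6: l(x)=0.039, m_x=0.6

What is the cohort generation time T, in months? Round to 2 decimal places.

1.83

lx·mx: 0, 1.7313, 0.8875, 0.4632, 0.2033, 0.066, 0.0234 → R0 = 3.3747
x·lx·mx: 0, 1.7313, 1.775, 1.3896, 0.8132, 0.33, 0.1404 → Σ = 6.1795
T = 6.1795 / 3.3747 = 1.831126… → 1.83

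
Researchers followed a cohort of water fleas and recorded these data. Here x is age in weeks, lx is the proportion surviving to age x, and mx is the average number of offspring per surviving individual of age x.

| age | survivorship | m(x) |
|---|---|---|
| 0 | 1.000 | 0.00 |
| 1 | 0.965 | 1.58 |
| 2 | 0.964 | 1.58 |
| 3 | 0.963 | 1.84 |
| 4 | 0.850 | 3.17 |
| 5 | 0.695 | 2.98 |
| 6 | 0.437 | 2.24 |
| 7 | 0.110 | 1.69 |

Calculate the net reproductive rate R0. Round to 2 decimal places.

10.75

lx·mx by age: 0, 1.5247, 1.52312, 1.77192, 2.6945, 2.0711, 0.97888, 0.1859
R0 = Σ lx·mx = 10.75012 → 10.75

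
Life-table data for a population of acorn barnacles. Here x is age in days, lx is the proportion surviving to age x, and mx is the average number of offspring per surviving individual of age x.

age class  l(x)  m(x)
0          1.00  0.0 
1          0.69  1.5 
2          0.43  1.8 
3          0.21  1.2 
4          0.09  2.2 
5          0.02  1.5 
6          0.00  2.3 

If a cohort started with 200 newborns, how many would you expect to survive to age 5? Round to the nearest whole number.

Expected survivors = N0 · l_5 = 200 × 0.02 = 4 → 4

4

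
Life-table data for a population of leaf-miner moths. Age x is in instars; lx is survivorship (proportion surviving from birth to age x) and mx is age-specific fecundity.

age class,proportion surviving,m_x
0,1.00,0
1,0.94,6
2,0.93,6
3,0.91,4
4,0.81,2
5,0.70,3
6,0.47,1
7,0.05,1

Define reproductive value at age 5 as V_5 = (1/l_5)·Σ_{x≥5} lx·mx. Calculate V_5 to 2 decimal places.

3.74

lx·mx for x ≥ 5: 2.1, 0.47, 0.05 → sum = 2.62
V_5 = 2.62 / l_5 = 2.62 / 0.7 = 3.742857… → 3.74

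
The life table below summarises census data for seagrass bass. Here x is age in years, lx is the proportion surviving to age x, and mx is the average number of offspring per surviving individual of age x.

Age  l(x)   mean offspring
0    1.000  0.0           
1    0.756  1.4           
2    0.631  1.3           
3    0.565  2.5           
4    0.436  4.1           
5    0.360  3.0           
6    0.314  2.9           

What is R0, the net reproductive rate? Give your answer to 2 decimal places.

lx·mx by age: 0, 1.0584, 0.8203, 1.4125, 1.7876, 1.08, 0.9106
R0 = Σ lx·mx = 7.0694 → 7.07

7.07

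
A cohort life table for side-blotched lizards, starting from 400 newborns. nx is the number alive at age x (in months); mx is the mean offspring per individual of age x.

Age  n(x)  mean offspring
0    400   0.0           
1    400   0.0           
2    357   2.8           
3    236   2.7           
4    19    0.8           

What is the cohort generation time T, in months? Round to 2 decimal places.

lx = nx/n0 = nx/400: 1, 1, 0.8925, 0.59, 0.0475
lx·mx: 0, 0, 2.499, 1.593, 0.038 → R0 = 4.13
x·lx·mx: 0, 0, 4.998, 4.779, 0.152 → Σ = 9.929
T = 9.929 / 4.13 = 2.404116… → 2.40

2.40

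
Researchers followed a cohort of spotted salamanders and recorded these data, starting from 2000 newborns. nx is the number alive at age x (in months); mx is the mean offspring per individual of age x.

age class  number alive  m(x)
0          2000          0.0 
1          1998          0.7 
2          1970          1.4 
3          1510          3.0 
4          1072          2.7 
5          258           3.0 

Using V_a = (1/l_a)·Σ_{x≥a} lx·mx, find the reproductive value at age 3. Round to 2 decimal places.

lx = nx/n0 = nx/2000: 1, 0.999, 0.985, 0.755, 0.536, 0.129
lx·mx for x ≥ 3: 2.265, 1.4472, 0.387 → sum = 4.0992
V_3 = 4.0992 / l_3 = 4.0992 / 0.755 = 5.429404… → 5.43

5.43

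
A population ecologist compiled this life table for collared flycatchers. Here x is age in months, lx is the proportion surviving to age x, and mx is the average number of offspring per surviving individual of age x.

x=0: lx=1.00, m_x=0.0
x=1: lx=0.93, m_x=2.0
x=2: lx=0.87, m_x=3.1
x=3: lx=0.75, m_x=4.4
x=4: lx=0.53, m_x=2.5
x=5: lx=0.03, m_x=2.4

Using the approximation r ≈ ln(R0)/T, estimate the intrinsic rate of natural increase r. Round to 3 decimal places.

0.903

R0 = Σ lx·mx = 0 + 1.86 + 2.697 + 3.3 + 1.325 + 0.072 = 9.254
Σ x·lx·mx = 22.814; T = 22.814/9.254 = 2.46531…
r ≈ ln(R0)/T = ln(9.254)/2.46531… = 0.90255… → 0.903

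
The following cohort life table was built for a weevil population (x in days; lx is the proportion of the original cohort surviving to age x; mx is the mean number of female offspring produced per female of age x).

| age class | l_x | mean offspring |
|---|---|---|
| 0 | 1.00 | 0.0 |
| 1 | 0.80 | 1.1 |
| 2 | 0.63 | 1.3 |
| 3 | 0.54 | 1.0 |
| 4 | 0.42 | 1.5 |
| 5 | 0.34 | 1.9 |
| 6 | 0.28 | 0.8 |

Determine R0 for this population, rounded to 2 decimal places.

3.74

lx·mx by age: 0, 0.88, 0.819, 0.54, 0.63, 0.646, 0.224
R0 = Σ lx·mx = 3.739 → 3.74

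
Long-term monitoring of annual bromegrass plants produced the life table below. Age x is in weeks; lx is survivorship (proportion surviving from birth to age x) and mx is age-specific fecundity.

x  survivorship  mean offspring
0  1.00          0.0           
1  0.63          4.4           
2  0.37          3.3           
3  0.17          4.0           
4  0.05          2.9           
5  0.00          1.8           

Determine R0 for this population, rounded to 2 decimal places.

4.82

lx·mx by age: 0, 2.772, 1.221, 0.68, 0.145, 0
R0 = Σ lx·mx = 4.818 → 4.82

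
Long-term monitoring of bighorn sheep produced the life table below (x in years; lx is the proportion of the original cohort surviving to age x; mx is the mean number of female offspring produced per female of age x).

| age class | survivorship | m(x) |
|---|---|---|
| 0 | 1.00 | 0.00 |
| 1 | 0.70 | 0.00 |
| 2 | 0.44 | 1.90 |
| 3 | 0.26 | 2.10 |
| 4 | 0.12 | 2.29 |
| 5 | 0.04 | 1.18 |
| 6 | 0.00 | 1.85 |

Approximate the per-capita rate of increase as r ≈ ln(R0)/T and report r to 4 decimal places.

0.1955

R0 = Σ lx·mx = 0 + 0 + 0.836 + 0.546 + 0.2748 + 0.0472 + 0 = 1.704
Σ x·lx·mx = 4.6452; T = 4.6452/1.704 = 2.72606…
r ≈ ln(R0)/T = ln(1.704)/2.72606… = 0.195513… → 0.1955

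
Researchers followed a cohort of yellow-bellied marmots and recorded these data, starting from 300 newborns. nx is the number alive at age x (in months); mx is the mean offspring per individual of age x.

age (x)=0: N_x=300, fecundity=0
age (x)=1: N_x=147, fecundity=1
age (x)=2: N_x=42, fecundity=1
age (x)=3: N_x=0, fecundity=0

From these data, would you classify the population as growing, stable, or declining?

declining

lx = nx/n0 = nx/300: 1, 0.49, 0.14, 0
R0 = Σ lx·mx = 0 + 0.49 + 0.14 + 0 = 0.63
R0 < 1, so the population is declining.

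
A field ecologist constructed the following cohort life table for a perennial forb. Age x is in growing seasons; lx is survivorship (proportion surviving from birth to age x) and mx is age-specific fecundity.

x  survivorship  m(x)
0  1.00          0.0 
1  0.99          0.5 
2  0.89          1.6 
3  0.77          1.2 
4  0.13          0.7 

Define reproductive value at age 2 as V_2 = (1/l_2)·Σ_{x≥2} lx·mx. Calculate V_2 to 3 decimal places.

2.740

lx·mx for x ≥ 2: 1.424, 0.924, 0.091 → sum = 2.439
V_2 = 2.439 / l_2 = 2.439 / 0.89 = 2.740449… → 2.740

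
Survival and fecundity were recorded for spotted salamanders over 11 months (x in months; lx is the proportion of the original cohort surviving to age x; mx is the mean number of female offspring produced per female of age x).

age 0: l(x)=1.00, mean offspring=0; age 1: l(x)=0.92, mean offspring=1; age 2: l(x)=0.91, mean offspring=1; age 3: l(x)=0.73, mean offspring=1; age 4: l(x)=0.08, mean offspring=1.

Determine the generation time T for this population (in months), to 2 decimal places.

1.99

lx·mx: 0, 0.92, 0.91, 0.73, 0.08 → R0 = 2.64
x·lx·mx: 0, 0.92, 1.82, 2.19, 0.32 → Σ = 5.25
T = 5.25 / 2.64 = 1.988636… → 1.99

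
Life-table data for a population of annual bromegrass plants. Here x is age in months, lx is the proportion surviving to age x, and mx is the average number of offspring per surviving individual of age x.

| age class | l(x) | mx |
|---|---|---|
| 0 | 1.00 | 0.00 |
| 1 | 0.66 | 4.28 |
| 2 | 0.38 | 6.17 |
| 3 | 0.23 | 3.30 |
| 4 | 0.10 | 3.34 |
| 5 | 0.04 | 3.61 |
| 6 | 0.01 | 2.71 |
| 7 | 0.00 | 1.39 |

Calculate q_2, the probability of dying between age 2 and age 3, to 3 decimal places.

q_2 = (l_2 − l_3) / l_2 = (0.38 − 0.23) / 0.38
     = 0.15 / 0.38 = 0.394737… → 0.395

0.395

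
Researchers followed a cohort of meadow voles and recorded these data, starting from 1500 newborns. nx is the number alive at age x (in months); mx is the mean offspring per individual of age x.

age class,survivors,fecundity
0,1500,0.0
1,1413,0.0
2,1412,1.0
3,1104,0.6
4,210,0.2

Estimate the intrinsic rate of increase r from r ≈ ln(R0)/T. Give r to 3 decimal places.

lx = nx/n0 = nx/1500: 1, 0.942, 0.94133…, 0.736, 0.14
R0 = Σ lx·mx = 0 + 0 + 0.94133… + 0.4416 + 0.028 = 1.410933…
Σ x·lx·mx = 3.319467…; T = 3.319467…/1.410933… = 2.35267…
r ≈ ln(R0)/T = ln(1.410933…)/2.35267… = 0.14632… → 0.146

0.146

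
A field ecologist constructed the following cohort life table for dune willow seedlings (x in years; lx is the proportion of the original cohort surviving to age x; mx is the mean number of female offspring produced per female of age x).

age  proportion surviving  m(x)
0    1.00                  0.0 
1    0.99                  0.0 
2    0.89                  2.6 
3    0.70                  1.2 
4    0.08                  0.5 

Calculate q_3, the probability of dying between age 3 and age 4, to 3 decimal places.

0.886

q_3 = (l_3 − l_4) / l_3 = (0.7 − 0.08) / 0.7
     = 0.62 / 0.7 = 0.885714… → 0.886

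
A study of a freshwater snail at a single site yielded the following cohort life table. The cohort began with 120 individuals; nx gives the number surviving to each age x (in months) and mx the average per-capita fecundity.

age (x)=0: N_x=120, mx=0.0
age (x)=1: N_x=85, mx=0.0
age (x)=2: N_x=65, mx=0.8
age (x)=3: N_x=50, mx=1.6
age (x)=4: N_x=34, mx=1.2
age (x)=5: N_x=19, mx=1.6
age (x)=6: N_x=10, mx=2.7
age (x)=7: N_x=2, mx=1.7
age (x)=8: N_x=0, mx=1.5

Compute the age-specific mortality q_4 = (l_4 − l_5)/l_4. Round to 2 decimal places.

0.44

lx = nx/n0 = nx/120: 1, 0.70833…, 0.54167…, 0.41667…, 0.28333…, 0.15833…, 0.08333…, 0.01667…, 0
q_4 = (l_4 − l_5) / l_4 = (0.283333… − 0.158333…) / 0.283333…
     = 0.125… / 0.283333… = 0.441176… → 0.44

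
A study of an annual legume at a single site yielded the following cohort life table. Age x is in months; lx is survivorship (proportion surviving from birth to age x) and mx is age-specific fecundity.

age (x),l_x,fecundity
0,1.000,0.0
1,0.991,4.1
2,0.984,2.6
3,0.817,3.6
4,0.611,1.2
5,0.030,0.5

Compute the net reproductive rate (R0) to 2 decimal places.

lx·mx by age: 0, 4.0631, 2.5584, 2.9412, 0.7332, 0.015
R0 = Σ lx·mx = 10.3109 → 10.31

10.31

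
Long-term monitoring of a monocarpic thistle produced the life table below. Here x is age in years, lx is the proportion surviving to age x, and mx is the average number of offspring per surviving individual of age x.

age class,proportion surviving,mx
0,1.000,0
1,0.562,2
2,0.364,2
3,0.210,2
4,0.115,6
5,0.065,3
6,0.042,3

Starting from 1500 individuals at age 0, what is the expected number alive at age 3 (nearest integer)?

Expected survivors = N0 · l_3 = 1500 × 0.210 = 315 → 315

315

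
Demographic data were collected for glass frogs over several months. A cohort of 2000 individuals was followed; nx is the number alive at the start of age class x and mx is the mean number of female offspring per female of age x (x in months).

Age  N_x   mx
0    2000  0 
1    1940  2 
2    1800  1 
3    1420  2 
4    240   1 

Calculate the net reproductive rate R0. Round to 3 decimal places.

lx = nx/n0 = nx/2000: 1, 0.97, 0.9, 0.71, 0.12
lx·mx by age: 0, 1.94, 0.9, 1.42, 0.12
R0 = Σ lx·mx = 4.38 → 4.380

4.380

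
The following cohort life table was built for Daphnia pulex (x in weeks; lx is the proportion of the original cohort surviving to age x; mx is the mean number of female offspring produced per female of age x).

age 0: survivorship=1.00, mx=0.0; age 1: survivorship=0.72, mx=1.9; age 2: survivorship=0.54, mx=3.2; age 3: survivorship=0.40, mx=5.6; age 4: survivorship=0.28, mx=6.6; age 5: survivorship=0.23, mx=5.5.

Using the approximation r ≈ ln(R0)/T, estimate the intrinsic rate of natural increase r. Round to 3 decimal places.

0.714

R0 = Σ lx·mx = 0 + 1.368 + 1.728 + 2.24 + 1.848 + 1.265 = 8.449
Σ x·lx·mx = 25.261; T = 25.261/8.449 = 2.98982…
r ≈ ln(R0)/T = ln(8.449)/2.98982… = 0.71377… → 0.714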